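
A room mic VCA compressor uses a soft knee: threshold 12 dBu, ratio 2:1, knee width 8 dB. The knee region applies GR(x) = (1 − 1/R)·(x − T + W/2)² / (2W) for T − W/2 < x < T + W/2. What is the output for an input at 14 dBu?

12.875 dBu

x − T + W/2 = 14 − 12 + 4 = 6.
GR = (1 − 1/2) × 6² / 16 = 0.5 × 36 / 16 = 1.125 dB.
Output = 14 − 1.125 = 12.875 dBu.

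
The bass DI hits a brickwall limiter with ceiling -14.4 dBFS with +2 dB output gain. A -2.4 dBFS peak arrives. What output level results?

At ∞:1, everything above -14.4 dBFS is held at the ceiling.
Output gain then adds 2 dB: -14.4 + 2 = -12.4 dBFS.

-12.4 dBFS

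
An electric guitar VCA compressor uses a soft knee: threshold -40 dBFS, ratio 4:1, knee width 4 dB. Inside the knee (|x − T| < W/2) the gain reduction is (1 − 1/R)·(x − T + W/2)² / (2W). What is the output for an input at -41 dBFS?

-41.09375 dBFS

x − T + W/2 = -41 − (-40) + 2 = 1.
GR = (1 − 1/4) × 1² / 8 = 0.75 × 1 / 8 = 0.09375 dB.
Output = -41 − 0.09375 = -41.09375 dBFS.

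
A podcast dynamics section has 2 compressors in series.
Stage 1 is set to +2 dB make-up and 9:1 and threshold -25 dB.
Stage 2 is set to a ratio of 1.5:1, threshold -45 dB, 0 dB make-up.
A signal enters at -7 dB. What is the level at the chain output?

Stage 1: -7 dB is 18 dB over -25 dB; at 9:1 that becomes 2 dB over, giving -23 dB; +2 dB make-up → -21 dB.
Stage 2: -21 dB is 24 dB over -45 dB; at 1.5:1 that becomes 16 dB over, giving -29 dB.

-29 dB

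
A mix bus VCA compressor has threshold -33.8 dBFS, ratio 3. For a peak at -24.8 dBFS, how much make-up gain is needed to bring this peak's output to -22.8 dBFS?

Without make-up, output = threshold + overshoot/3 = -33.8 + 3 = -30.8 dBFS.
Gap to target: 8 dB.

8 dB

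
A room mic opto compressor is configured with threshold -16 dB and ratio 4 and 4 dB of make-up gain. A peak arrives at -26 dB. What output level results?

-22 dB

-26 dB is 10 dB below the -16 dB threshold, so no gain reduction is applied.
Make-up gain adds 4 dB: -26 + 4 = -22 dB.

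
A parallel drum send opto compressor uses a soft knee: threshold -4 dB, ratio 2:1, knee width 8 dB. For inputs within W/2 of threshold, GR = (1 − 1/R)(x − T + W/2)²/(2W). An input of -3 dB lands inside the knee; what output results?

-3.78125 dB

x − T + W/2 = -3 − (-4) + 4 = 5.
GR = (1 − 1/2) × 5² / 16 = 0.5 × 25 / 16 = 0.78125 dB.
Output = -3 − 0.78125 = -3.78125 dB.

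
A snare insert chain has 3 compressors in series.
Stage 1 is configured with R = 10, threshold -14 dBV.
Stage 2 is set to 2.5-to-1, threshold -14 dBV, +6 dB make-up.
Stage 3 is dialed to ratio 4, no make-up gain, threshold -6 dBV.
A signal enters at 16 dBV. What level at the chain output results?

Stage 1: overshoot 30 dB → 30/10 = 3 dB → -11 dBV.
Stage 2: 3 dB above -14 dBV, reduced 2.5:1 to 1.2 dB above → -12.8 dBV; +6 dB make-up → -6.8 dBV.
Stage 3: -6.8 dBV is at or below the -6 dBV threshold — no compression; output -6.8 dBV.

-6.8 dBV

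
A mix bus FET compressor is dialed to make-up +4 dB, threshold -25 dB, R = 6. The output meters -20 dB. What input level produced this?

-19 dB

Remove make-up: -20 − 4 = -24 dB.
The compressed level sits -24 − (-25) = 1 dB over threshold.
Input overshoot = R × output overshoot = 6 dB → input = -25 + 6 = -19 dB.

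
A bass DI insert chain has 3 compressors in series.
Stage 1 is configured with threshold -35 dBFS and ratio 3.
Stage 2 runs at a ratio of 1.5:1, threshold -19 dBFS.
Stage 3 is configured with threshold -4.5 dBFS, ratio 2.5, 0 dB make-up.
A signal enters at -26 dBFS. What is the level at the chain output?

-32 dBFS

Stage 1: 9 dB above -35 dBFS, reduced 3:1 to 3 dB above → -32 dBFS.
Stage 2: -32 dBFS ≤ -19 dBFS, so stage 2 doesn't engage; output -32 dBFS.
Stage 3: below threshold (-32 ≤ -4.5); passes unchanged; output -32 dBFS.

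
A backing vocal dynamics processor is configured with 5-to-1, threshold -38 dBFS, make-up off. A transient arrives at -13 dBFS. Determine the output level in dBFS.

The input is 25 dB above the -38 dBFS threshold.
At 5:1 the overshoot is divided by 5, leaving 5 dB above threshold.
Output = -38 + 5 = -33 dBFS.

-33 dBFS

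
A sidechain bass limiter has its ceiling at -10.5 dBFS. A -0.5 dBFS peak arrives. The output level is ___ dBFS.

-10.5 dBFS

A brickwall limiter is an ∞:1 compressor: any input above the ceiling is clamped to -10.5 dBFS.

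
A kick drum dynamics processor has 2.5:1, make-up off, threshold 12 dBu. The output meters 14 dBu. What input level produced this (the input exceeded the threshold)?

That's 2 dB above the 12 dBu threshold.
Before 2.5:1 compression the overshoot was 2 × 2.5 = 5 dB, so input = 12 + 5 = 17 dBu.

17 dBu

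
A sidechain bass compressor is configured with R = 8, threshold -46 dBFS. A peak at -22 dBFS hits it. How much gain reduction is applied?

Overshoot = -22 − (-46) = 24 dB.
At 8:1, output sits 24/8 = 3 dB above threshold.
So the signal is attenuated by 24 − 3 = 21 dB.

21 dB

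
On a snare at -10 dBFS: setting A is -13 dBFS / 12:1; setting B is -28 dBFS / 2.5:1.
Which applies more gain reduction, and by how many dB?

A: overshoot 3 dB → output overshoot 0.25 dB → GR 2.75 dB.
B: overshoot 18 dB → output overshoot 7.2 dB → GR 10.8 dB.
B reduces 8.05 dB more.

B, by 8.05 dB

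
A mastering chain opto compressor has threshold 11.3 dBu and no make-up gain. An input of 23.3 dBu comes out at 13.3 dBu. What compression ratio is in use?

6:1

Input overshoot = 23.3 − 11.3 = 12 dB; output overshoot = 13.3 − 11.3 = 2 dB.
Ratio = 12 / 2 = 6.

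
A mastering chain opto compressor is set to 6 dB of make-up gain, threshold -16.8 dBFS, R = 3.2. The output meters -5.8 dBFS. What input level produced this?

-0.8 dBFS

Stripping the +6 dB make-up gives -11.8 dBFS at the gain stage.
The compressed level sits -11.8 − (-16.8) = 5 dB over threshold.
Input overshoot = R × output overshoot = 16 dB → input = -16.8 + 16 = -0.8 dBFS.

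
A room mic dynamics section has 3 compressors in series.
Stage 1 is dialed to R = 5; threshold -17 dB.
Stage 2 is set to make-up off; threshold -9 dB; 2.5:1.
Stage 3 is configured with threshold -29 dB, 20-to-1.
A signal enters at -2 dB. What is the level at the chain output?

Stage 1: -2 dB is 15 dB over -17 dB; at 5:1 that becomes 3 dB over, giving -14 dB.
Stage 2: -14 dB ≤ -9 dB, so stage 2 doesn't engage; output -14 dB.
Stage 3: overshoot 15 dB → 15/20 = 0.75 dB → -28.25 dB.

-28.25 dB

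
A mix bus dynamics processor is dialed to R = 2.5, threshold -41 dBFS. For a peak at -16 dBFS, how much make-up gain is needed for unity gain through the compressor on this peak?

15 dB

The peak compresses to -41 + 25/2.5 = -31 dBFS.
To reach -16 dBFS requires -16 − (-31) = 15 dB of make-up.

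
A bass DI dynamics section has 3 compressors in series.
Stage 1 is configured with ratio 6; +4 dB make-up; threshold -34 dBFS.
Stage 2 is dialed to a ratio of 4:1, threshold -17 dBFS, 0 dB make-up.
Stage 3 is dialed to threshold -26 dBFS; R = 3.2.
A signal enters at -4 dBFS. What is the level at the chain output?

-25.6875 dBFS

Stage 1: -4 dBFS is 30 dB over -34 dBFS; at 6:1 that becomes 5 dB over, giving -29 dBFS; +4 dB make-up → -25 dBFS.
Stage 2: -25 dBFS is at or below the -17 dBFS threshold — no compression; output -25 dBFS.
Stage 3: overshoot 1 dB → 1/3.2 = 0.3125 dB → -25.6875 dBFS.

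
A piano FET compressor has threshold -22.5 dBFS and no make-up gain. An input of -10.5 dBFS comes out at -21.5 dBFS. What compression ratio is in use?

Input overshoot = -10.5 − (-22.5) = 12 dB; output overshoot = -21.5 − (-22.5) = 1 dB.
Ratio = 12 / 1 = 12.

12:1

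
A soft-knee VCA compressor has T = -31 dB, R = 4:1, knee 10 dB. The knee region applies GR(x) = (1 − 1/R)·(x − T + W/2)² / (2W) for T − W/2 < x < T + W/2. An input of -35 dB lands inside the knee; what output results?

x − T + W/2 = -35 − (-31) + 5 = 1.
GR = (1 − 1/4) × 1² / 20 = 0.75 × 1 / 20 = 0.0375 dB.
Output = -35 − 0.0375 = -35.0375 dB.

-35.0375 dB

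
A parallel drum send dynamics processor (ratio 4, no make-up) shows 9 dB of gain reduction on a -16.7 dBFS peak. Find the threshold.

-28.7 dBFS

Gain reduction = -16.7 − (-25.7) = 9 dB; output overshoot = GR / (R − 1) = 9 / 3 = 3 dB.
Threshold = output − output overshoot = -25.7 − 3 = -28.7 dBFS.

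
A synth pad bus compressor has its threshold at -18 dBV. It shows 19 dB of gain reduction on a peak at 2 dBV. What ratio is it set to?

20:1

Input overshoot = 2 − (-18) = 20 dB.
Output overshoot = 20 − 19 = 1 dB.
Ratio = input overshoot / output overshoot = 20 / 1 = 20.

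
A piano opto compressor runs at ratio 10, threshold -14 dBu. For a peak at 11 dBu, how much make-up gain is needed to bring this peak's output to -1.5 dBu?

The peak compresses to -14 + 25/10 = -11.5 dBu.
To reach -1.5 dBu requires -1.5 − (-11.5) = 10 dB of make-up.

10 dB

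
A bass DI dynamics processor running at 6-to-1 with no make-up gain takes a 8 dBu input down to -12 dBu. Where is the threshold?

-16 dBu

Let T be the threshold. Output overshoot = (input overshoot)/R, so -12 − T = (8 − T)/6.
6·(-12 − T) = 8 − T → 5·T = -72 − 8 = -80.
T = -80/5 = -16 dBu.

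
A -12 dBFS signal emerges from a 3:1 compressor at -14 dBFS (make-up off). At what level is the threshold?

Input is 3 dB above T (since output overshoot × R = input overshoot: (-14 − T)·3 = -12 − T gives T = -15 dBFS).
Check: -15 + (-12 − (-15))/3 = -15 + 1 = -14 dBFS. ✓

-15 dBFS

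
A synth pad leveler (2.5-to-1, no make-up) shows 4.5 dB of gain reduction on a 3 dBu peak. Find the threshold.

Input is 7.5 dB above T (since output overshoot × R = input overshoot: (-1.5 − T)·2.5 = 3 − T gives T = -4.5 dBu).
Check: -4.5 + (3 − (-4.5))/2.5 = -4.5 + 3 = -1.5 dBu. ✓

-4.5 dBu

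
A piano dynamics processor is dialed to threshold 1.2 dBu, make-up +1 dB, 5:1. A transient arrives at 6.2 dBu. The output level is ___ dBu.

6.2 dBu sits 5 dB over threshold.
At 5:1 the overshoot is divided by 5, leaving 1 dB above threshold.
So the level is 1.2 + 1 = 2.2 dBu; make-up adds 1 dB, giving 3.2 dBu.

3.2 dBu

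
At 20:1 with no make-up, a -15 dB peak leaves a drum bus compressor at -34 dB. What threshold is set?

Input is 20 dB above T (since output overshoot × R = input overshoot: (-34 − T)·20 = -15 − T gives T = -35 dB).
Check: -35 + (-15 − (-35))/20 = -35 + 1 = -34 dB. ✓

-35 dB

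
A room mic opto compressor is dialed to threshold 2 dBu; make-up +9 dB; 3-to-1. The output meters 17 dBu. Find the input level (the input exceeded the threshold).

Before make-up, the level was 17 − 9 = 8 dBu.
Post-compression overshoot = 8 − 2 = 6 dB.
Input overshoot = R × output overshoot = 18 dB → input = 2 + 18 = 20 dBu.

20 dBu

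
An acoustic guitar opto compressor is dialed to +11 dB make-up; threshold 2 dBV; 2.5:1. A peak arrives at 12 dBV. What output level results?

17 dBV

Overshoot: 12 − 2 = 10 dB.
2.5:1 compression reduces that to 10/2.5 = 4 dB over.
Output = 2 + 4 = 6 dBV; make-up adds 11 dB, giving 17 dBV.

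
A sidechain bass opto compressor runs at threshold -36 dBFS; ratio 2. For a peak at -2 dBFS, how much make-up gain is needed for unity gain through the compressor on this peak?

Without make-up, output = threshold + overshoot/2 = -36 + 17 = -19 dBFS.
Gap to target: 17 dB.

17 dB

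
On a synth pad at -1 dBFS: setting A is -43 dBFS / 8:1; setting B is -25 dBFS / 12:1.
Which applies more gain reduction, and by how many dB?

A, by 14.75 dB

A: 42 dB over, compressed to 5.25 dB over, so 36.75 dB of GR.
B: 24 dB over, compressed to 2 dB over, so 22 dB of GR.
Difference: 14.75 dB in favour of A.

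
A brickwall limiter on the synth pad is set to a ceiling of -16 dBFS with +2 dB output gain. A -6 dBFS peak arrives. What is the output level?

At ∞:1, everything above -16 dBFS is held at the ceiling.
Output gain then adds 2 dB: -16 + 2 = -14 dBFS.

-14 dBFS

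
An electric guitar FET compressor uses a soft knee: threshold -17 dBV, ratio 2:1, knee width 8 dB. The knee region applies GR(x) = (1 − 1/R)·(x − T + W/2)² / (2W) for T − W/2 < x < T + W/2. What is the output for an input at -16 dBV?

-16.78125 dBV

x − T + W/2 = -16 − (-17) + 4 = 5.
GR = (1 − 1/2) × 5² / 16 = 0.5 × 25 / 16 = 0.78125 dB.
Output = -16 − 0.78125 = -16.78125 dBV.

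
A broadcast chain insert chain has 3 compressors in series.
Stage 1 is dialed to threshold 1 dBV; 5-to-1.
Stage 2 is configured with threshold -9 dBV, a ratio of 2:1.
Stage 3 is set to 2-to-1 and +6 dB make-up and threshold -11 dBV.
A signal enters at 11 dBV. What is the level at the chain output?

-1 dBV

Stage 1: overshoot 10 dB → 10/5 = 2 dB → 3 dBV.
Stage 2: 3 dBV is 12 dB over -9 dBV; at 2:1 that becomes 6 dB over, giving -3 dBV.
Stage 3: -3 dBV is 8 dB over -11 dBV; at 2:1 that becomes 4 dB over, giving -7 dBV; +6 dB make-up → -1 dBV.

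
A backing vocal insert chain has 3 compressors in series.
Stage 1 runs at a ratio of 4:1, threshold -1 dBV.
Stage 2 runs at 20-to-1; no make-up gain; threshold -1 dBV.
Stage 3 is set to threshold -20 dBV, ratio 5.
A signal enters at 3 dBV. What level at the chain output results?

Stage 1: 4 dB above -1 dBV, reduced 4:1 to 1 dB above → 0 dBV.
Stage 2: 1 dB above -1 dBV, reduced 20:1 to 0.05 dB above → -0.95 dBV.
Stage 3: overshoot 19.05 dB → 19.05/5 = 3.81 dB → -16.19 dBV.

-16.19 dBV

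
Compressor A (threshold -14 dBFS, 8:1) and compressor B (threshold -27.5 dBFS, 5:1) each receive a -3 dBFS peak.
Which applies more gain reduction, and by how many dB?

A: GR = 11 − 11/8 = 9.625 dB.
B: GR = 24.5 − 24.5/5 = 19.6 dB.
Difference: 9.975 dB in favour of B.

B, by 9.975 dB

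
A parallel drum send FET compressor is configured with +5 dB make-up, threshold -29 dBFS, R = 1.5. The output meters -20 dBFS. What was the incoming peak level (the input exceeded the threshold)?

Stripping the +5 dB make-up gives -25 dBFS at the gain stage.
Post-compression overshoot = -25 − (-29) = 4 dB.
Before 1.5:1 compression the overshoot was 4 × 1.5 = 6 dB, so input = -29 + 6 = -23 dBFS.

-23 dBFS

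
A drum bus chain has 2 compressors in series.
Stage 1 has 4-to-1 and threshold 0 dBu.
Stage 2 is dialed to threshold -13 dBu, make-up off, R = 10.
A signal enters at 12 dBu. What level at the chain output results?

Stage 1: overshoot 12 dB → 12/4 = 3 dB → 3 dBu.
Stage 2: overshoot 16 dB → 16/10 = 1.6 dB → -11.4 dBu.

-11.4 dBu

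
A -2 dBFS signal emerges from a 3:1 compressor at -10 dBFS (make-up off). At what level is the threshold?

Let T be the threshold. Output overshoot = (input overshoot)/R, so -10 − T = (-2 − T)/3.
3·(-10 − T) = -2 − T → 2·T = -30 − (-2) = -28.
T = -28/2 = -14 dBFS.

-14 dBFS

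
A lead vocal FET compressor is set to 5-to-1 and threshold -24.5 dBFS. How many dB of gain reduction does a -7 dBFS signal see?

-7 dBFS exceeds the threshold by 17.5 dB.
After 5:1 compression the overshoot becomes 17.5/5 = 3.5 dB.
Gain reduction = 17.5 − 3.5 = 14 dB.

14 dB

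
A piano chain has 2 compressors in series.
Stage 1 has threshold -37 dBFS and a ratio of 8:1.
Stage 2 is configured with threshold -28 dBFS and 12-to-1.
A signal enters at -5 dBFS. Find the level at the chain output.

-33 dBFS

Stage 1: overshoot 32 dB → 32/8 = 4 dB → -33 dBFS.
Stage 2: -33 dBFS ≤ -28 dBFS, so stage 2 doesn't engage; output -33 dBFS.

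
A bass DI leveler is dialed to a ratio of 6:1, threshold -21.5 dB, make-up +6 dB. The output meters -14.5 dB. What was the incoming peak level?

Before make-up, the level was -14.5 − 6 = -20.5 dB.
That's 1 dB above the -21.5 dB threshold.
Undo the ratio: input overshoot = 1 × 6 = 6 dB, giving input = -15.5 dB.

-15.5 dB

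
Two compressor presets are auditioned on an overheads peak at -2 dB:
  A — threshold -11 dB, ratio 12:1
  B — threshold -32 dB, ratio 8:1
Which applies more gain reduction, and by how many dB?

B, by 18 dB

A: GR = 9 − 9/12 = 8.25 dB.
B: GR = 30 − 30/8 = 26.25 dB.
B applies 18 dB more gain reduction.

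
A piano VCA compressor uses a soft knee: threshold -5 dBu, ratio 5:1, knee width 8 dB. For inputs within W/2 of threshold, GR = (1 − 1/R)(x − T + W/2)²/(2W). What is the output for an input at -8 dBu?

-8.05 dBu

x − T + W/2 = -8 − (-5) + 4 = 1.
GR = (1 − 1/5) × 1² / 16 = 0.8 × 1 / 16 = 0.05 dB.
Output = -8 − 0.05 = -8.05 dBu.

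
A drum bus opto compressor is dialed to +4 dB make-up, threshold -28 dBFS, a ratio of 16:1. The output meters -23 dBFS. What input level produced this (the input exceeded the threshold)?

-12 dBFS

Before make-up, the level was -23 − 4 = -27 dBFS.
That's 1 dB above the -28 dBFS threshold.
Undo the ratio: input overshoot = 1 × 16 = 16 dB, giving input = -12 dBFS.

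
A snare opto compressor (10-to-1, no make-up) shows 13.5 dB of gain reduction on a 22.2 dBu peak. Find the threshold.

7.2 dBu

Gain reduction = 22.2 − 8.7 = 13.5 dB; output overshoot = GR / (R − 1) = 13.5 / 9 = 1.5 dB.
Threshold = output − output overshoot = 8.7 − 1.5 = 7.2 dBu.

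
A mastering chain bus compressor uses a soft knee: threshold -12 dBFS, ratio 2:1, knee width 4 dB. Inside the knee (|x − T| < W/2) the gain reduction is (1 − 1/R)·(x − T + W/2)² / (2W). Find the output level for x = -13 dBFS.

-13.0625 dBFS

x − T + W/2 = -13 − (-12) + 2 = 1.
GR = (1 − 1/2) × 1² / 8 = 0.5 × 1 / 8 = 0.0625 dB.
Output = -13 − 0.0625 = -13.0625 dBFS.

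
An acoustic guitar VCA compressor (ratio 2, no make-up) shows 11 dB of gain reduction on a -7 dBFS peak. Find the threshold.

Input is 22 dB above T (since output overshoot × R = input overshoot: (-18 − T)·2 = -7 − T gives T = -29 dBFS).
Check: -29 + (-7 − (-29))/2 = -29 + 11 = -18 dBFS. ✓

-29 dBFS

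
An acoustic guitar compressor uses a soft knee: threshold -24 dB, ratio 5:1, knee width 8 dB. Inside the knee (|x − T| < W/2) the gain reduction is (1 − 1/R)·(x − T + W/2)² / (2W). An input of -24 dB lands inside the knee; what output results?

x − T + W/2 = -24 − (-24) + 4 = 4.
GR = (1 − 1/5) × 4² / 16 = 0.8 × 16 / 16 = 0.8 dB.
Output = -24 − 0.8 = -24.8 dB.

-24.8 dB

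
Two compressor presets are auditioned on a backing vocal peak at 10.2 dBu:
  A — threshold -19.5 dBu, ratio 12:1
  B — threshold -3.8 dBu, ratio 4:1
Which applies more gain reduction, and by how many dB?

A: 29.7 dB over, compressed to 2.475 dB over, so 27.225 dB of GR.
B: 14 dB over, compressed to 3.5 dB over, so 10.5 dB of GR.
A applies 16.725 dB more gain reduction.

A, by 16.725 dB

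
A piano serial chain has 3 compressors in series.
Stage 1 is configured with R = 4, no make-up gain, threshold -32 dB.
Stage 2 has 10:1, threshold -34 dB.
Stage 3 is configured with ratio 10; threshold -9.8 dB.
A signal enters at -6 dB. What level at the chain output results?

Stage 1: overshoot 26 dB → 26/4 = 6.5 dB → -25.5 dB.
Stage 2: 8.5 dB above -34 dB, reduced 10:1 to 0.85 dB above → -33.15 dB.
Stage 3: below threshold (-33.15 ≤ -9.8); passes unchanged; output -33.15 dB.

-33.15 dB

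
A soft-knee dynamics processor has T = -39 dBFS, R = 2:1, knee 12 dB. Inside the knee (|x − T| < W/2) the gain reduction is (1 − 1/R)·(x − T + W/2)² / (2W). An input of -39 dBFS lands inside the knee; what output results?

x − T + W/2 = -39 − (-39) + 6 = 6.
GR = (1 − 1/2) × 6² / 24 = 0.5 × 36 / 24 = 0.75 dB.
Output = -39 − 0.75 = -39.75 dBFS.

-39.75 dBFS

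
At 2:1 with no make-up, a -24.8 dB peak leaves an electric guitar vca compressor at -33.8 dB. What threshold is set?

Input is 18 dB above T (since output overshoot × R = input overshoot: (-33.8 − T)·2 = -24.8 − T gives T = -42.8 dB).
Check: -42.8 + (-24.8 − (-42.8))/2 = -42.8 + 9 = -33.8 dB. ✓

-42.8 dB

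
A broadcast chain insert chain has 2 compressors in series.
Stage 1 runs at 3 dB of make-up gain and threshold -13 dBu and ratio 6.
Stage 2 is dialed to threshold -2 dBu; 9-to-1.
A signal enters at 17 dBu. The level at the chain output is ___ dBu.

Stage 1: overshoot 30 dB → 30/6 = 5 dB → -8 dBu; +3 dB make-up → -5 dBu.
Stage 2: -5 dBu is at or below the -2 dBu threshold — no compression; output -5 dBu.

-5 dBu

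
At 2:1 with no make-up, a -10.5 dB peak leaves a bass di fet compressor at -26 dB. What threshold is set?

-41.5 dB

Input is 31 dB above T (since output overshoot × R = input overshoot: (-26 − T)·2 = -10.5 − T gives T = -41.5 dB).
Check: -41.5 + (-10.5 − (-41.5))/2 = -41.5 + 15.5 = -26 dB. ✓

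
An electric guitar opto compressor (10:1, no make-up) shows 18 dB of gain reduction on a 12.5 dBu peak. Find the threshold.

-7.5 dBu

Let T be the threshold. Output overshoot = (input overshoot)/R, so -5.5 − T = (12.5 − T)/10.
10·(-5.5 − T) = 12.5 − T → 9·T = -55 − 12.5 = -67.5.
T = -67.5/9 = -7.5 dBu.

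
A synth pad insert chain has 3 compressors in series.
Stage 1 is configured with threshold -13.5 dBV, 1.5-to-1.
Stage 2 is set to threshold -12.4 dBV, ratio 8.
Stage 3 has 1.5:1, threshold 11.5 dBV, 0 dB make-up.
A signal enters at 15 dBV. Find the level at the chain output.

Stage 1: 28.5 dB above -13.5 dBV, reduced 1.5:1 to 19 dB above → 5.5 dBV.
Stage 2: 5.5 dBV is 17.9 dB over -12.4 dBV; at 8:1 that becomes 2.2375 dB over, giving -10.1625 dBV.
Stage 3: -10.1625 dBV ≤ 11.5 dBV, so stage 3 doesn't engage; output -10.1625 dBV.

-10.1625 dBV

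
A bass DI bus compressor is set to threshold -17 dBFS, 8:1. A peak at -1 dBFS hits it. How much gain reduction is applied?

14 dB

The signal is 16 dB above threshold.
A 8:1 ratio leaves 2 dB of that excess.
Gain reduction = 16 − 2 = 14 dB.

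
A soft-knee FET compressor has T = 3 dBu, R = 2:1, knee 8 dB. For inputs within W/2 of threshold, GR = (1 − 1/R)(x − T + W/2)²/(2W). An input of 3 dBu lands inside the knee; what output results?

2.5 dBu

x − T + W/2 = 3 − 3 + 4 = 4.
GR = (1 − 1/2) × 4² / 16 = 0.5 × 16 / 16 = 0.5 dB.
Output = 3 − 0.5 = 2.5 dBu.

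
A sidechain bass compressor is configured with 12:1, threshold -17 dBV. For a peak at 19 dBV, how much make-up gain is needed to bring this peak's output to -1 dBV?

Overshoot 36 dB → 36/12 = 3 dB after compression, so the compressed level is -17 + 3 = -14 dBV.
Make-up = target − compressed = -1 − (-14) = 13 dB.

13 dB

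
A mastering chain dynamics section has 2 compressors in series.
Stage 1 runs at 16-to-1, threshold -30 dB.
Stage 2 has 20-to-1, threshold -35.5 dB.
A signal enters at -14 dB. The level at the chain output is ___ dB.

-35.175 dB

Stage 1: -14 dB is 16 dB over -30 dB; at 16:1 that becomes 1 dB over, giving -29 dB.
Stage 2: 6.5 dB above -35.5 dB, reduced 20:1 to 0.325 dB above → -35.175 dB.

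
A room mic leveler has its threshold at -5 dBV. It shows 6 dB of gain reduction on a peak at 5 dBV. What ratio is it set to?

2.5:1

Input overshoot = 5 − (-5) = 10 dB.
Output overshoot = 10 − 6 = 4 dB.
Ratio = input overshoot / output overshoot = 10 / 4 = 2.5.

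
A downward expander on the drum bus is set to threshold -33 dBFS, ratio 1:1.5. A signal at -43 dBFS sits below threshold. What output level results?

The input is 10 dB below the -33 dBFS threshold.
A 1:1.5 expander multiplies undershoot by 1.5: 10 × 1.5 = 15 dB below threshold.
Output = -33 − 15 = -48 dBFS.

-48 dBFS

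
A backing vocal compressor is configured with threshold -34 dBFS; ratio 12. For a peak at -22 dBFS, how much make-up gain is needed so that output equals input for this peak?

Overshoot 12 dB → 12/12 = 1 dB after compression, so the compressed level is -34 + 1 = -33 dBFS.
Make-up = target − compressed = -22 − (-33) = 11 dB.

11 dB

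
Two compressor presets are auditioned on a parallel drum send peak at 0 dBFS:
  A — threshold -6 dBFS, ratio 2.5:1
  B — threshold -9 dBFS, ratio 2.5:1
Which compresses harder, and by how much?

A: 6 dB over, compressed to 2.4 dB over, so 3.6 dB of GR.
B: 9 dB over, compressed to 3.6 dB over, so 5.4 dB of GR.
B applies 1.8 dB more gain reduction.

B, by 1.8 dB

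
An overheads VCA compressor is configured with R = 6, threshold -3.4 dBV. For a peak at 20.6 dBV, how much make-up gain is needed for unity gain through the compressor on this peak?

20 dB

Overshoot 24 dB → 24/6 = 4 dB after compression, so the compressed level is -3.4 + 4 = 0.6 dBV.
Make-up = target − compressed = 20.6 − 0.6 = 20 dB.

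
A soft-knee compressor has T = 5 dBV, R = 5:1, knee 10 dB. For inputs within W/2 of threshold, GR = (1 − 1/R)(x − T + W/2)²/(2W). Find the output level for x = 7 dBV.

x − T + W/2 = 7 − 5 + 5 = 7.
GR = (1 − 1/5) × 7² / 20 = 0.8 × 49 / 20 = 1.96 dB.
Output = 7 − 1.96 = 5.04 dBV.

5.04 dBV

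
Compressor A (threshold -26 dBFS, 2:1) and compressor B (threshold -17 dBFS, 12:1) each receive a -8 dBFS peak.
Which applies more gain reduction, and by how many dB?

A, by 0.75 dB

A: overshoot 18 dB → output overshoot 9 dB → GR 9 dB.
B: overshoot 9 dB → output overshoot 0.75 dB → GR 8.25 dB.
Difference: 0.75 dB in favour of A.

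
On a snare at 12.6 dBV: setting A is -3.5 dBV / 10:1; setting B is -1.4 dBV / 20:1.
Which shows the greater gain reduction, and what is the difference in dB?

A: GR = 16.1 − 16.1/10 = 14.49 dB.
B: GR = 14 − 14/20 = 13.3 dB.
A reduces 1.19 dB more.

A, by 1.19 dB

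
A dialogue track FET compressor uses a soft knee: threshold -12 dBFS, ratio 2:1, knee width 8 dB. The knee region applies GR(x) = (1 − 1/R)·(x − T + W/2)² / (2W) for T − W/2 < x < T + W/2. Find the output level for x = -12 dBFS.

-12.5 dBFS

x − T + W/2 = -12 − (-12) + 4 = 4.
GR = (1 − 1/2) × 4² / 16 = 0.5 × 16 / 16 = 0.5 dB.
Output = -12 − 0.5 = -12.5 dBFS.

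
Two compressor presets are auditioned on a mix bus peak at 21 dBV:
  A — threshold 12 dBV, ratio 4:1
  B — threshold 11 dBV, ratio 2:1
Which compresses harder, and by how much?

A, by 1.75 dB

A: GR = 9 − 9/4 = 6.75 dB.
B: GR = 10 − 10/2 = 5 dB.
Difference: 1.75 dB in favour of A.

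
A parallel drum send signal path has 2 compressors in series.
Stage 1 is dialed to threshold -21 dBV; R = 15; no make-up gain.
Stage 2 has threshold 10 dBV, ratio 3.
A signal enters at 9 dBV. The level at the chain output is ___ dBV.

-19 dBV

Stage 1: 30 dB above -21 dBV, reduced 15:1 to 2 dB above → -19 dBV.
Stage 2: -19 dBV ≤ 10 dBV, so stage 2 doesn't engage; output -19 dBV.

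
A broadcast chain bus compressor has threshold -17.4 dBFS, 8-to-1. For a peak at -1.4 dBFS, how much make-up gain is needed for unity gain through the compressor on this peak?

14 dB

The peak compresses to -17.4 + 16/8 = -15.4 dBFS.
To reach -1.4 dBFS requires -1.4 − (-15.4) = 14 dB of make-up.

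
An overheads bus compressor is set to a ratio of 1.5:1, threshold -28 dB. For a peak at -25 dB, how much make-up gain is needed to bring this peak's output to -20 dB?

6 dB

Overshoot 3 dB → 3/1.5 = 2 dB after compression, so the compressed level is -28 + 2 = -26 dB.
Make-up = target − compressed = -20 − (-26) = 6 dB.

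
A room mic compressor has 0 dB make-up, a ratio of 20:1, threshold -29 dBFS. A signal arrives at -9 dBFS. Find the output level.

-28 dBFS

The input is 20 dB above the -29 dBFS threshold.
At 20:1 the overshoot is divided by 20, leaving 1 dB above threshold.
That puts the output at -28 dBFS.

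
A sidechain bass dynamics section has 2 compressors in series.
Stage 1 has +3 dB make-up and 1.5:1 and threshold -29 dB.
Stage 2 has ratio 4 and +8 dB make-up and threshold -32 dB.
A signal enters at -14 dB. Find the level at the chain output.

-20 dB

Stage 1: -14 dB is 15 dB over -29 dB; at 1.5:1 that becomes 10 dB over, giving -19 dB; +3 dB make-up → -16 dB.
Stage 2: -16 dB is 16 dB over -32 dB; at 4:1 that becomes 4 dB over, giving -28 dB; +8 dB make-up → -20 dB.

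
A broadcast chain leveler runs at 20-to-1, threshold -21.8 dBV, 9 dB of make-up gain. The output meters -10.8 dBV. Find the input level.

18.2 dBV

Stripping the +9 dB make-up gives -19.8 dBV at the gain stage.
That's 2 dB above the -21.8 dBV threshold.
Input overshoot = R × output overshoot = 40 dB → input = -21.8 + 40 = 18.2 dBV.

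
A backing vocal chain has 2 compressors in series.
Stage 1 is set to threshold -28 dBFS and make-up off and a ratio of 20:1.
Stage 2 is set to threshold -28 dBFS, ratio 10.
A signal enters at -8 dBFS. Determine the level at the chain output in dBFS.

-27.9 dBFS

Stage 1: 20 dB above -28 dBFS, reduced 20:1 to 1 dB above → -27 dBFS.
Stage 2: -27 dBFS is 1 dB over -28 dBFS; at 10:1 that becomes 0.1 dB over, giving -27.9 dBFS.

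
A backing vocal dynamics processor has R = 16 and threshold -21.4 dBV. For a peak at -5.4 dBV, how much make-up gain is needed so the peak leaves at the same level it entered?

15 dB

Without make-up, output = threshold + overshoot/16 = -21.4 + 1 = -20.4 dBV.
Gap to target: 15 dB.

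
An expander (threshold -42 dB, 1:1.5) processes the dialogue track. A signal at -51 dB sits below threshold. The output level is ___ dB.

Below threshold, a 1:1.5 expander applies gain = (1.5−1)×(T − x) of attenuation.
(1.5−1) × 9 = 4.5 dB, so output = -51 − 4.5 = -55.5 dB.

-55.5 dB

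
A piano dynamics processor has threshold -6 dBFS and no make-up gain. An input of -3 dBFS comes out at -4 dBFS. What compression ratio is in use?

1.5:1

Input overshoot = -3 − (-6) = 3 dB; output overshoot = -4 − (-6) = 2 dB.
Ratio = 3 / 2 = 1.5.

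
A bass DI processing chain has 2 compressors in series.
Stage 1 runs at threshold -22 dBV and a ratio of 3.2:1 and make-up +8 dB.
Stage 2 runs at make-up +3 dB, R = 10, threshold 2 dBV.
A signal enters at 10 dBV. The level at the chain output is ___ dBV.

Stage 1: 32 dB above -22 dBV, reduced 3.2:1 to 10 dB above → -12 dBV; +8 dB make-up → -4 dBV.
Stage 2: -4 dBV is at or below the 2 dBV threshold — no compression; make-up brings it to -1 dBV.

-1 dBV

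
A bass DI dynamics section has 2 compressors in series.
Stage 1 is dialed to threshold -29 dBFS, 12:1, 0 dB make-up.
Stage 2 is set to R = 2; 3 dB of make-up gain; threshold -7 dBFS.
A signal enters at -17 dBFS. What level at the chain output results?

Stage 1: 12 dB above -29 dBFS, reduced 12:1 to 1 dB above → -28 dBFS.
Stage 2: -28 dBFS ≤ -7 dBFS, so stage 2 doesn't engage; make-up brings it to -25 dBFS.

-25 dBFS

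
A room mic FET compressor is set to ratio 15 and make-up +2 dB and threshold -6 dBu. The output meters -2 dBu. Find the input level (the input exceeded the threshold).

24 dBu

Before make-up, the level was -2 − 2 = -4 dBu.
That's 2 dB above the -6 dBu threshold.
Undo the ratio: input overshoot = 2 × 15 = 30 dB, giving input = 24 dBu.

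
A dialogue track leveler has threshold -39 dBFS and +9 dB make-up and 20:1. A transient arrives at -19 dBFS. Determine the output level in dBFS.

The input is 20 dB above the -39 dBFS threshold.
20:1 compression reduces that to 20/20 = 1 dB over.
That puts the output at -38 dBFS; make-up adds 9 dB, giving -29 dBFS.

-29 dBFS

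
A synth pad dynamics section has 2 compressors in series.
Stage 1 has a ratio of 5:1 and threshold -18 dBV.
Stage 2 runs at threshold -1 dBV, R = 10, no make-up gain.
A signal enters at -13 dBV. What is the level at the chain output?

-17 dBV

Stage 1: 5 dB above -18 dBV, reduced 5:1 to 1 dB above → -17 dBV.
Stage 2: -17 dBV ≤ -1 dBV, so stage 2 doesn't engage; output -17 dBV.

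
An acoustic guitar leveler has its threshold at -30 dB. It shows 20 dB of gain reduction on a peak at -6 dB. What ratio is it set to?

Input overshoot = -6 − (-30) = 24 dB.
Output overshoot = 24 − 20 = 4 dB.
Ratio = input overshoot / output overshoot = 24 / 4 = 6.

6:1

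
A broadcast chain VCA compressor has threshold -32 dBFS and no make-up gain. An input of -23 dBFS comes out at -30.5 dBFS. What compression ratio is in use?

6:1

Input overshoot = -23 − (-32) = 9 dB; output overshoot = -30.5 − (-32) = 1.5 dB.
Ratio = 9 / 1.5 = 6.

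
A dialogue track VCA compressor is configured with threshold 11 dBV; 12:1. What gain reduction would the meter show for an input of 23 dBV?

11 dB

23 dBV exceeds the threshold by 12 dB.
After 12:1 compression the overshoot becomes 12/12 = 1 dB.
Gain reduction = 12 − 1 = 11 dB.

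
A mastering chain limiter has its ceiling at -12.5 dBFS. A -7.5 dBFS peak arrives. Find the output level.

-12.5 dBFS

The limiter clamps the peak to its -12.5 dBFS ceiling.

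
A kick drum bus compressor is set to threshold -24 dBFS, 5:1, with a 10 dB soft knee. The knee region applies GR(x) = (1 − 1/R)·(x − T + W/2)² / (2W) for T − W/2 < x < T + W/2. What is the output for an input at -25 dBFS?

-25.64 dBFS

x − T + W/2 = -25 − (-24) + 5 = 4.
GR = (1 − 1/5) × 4² / 20 = 0.8 × 16 / 20 = 0.64 dB.
Output = -25 − 0.64 = -25.64 dBFS.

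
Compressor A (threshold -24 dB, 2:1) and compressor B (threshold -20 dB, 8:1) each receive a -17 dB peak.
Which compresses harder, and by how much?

A, by 0.875 dB

A: 7 dB over, compressed to 3.5 dB over, so 3.5 dB of GR.
B: 3 dB over, compressed to 0.375 dB over, so 2.625 dB of GR.
Difference: 0.875 dB in favour of A.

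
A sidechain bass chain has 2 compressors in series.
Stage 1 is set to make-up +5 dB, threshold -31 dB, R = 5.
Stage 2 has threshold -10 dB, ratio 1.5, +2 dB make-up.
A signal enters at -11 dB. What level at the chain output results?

-20 dB

Stage 1: 20 dB above -31 dB, reduced 5:1 to 4 dB above → -27 dB; +5 dB make-up → -22 dB.
Stage 2: -22 dB ≤ -10 dB, so stage 2 doesn't engage; make-up brings it to -20 dB.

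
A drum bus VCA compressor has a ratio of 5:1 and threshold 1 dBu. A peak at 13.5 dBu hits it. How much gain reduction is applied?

13.5 dBu exceeds the threshold by 12.5 dB.
After 5:1 compression the overshoot becomes 12.5/5 = 2.5 dB.
GR = overshoot in − overshoot out = 12.5 − 2.5 = 10 dB.

10 dB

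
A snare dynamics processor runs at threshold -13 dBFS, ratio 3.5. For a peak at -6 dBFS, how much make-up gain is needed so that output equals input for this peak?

Overshoot 7 dB → 7/3.5 = 2 dB after compression, so the compressed level is -13 + 2 = -11 dBFS.
Make-up = target − compressed = -6 − (-11) = 5 dB.

5 dB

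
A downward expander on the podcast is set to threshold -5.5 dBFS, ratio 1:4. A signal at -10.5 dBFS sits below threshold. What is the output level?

Below threshold, a 1:4 expander applies gain = (4−1)×(T − x) of attenuation.
(4−1) × 5 = 15 dB, so output = -10.5 − 15 = -25.5 dBFS.

-25.5 dBFS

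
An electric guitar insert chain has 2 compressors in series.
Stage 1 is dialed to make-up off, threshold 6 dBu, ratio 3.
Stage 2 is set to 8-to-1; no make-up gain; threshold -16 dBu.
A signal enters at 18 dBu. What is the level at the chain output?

-12.75 dBu

Stage 1: 18 dBu is 12 dB over 6 dBu; at 3:1 that becomes 4 dB over, giving 10 dBu.
Stage 2: 26 dB above -16 dBu, reduced 8:1 to 3.25 dB above → -12.75 dBu.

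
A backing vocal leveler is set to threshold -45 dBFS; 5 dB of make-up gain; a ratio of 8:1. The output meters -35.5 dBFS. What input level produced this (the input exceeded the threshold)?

Remove make-up: -35.5 − 5 = -40.5 dBFS.
The compressed level sits -40.5 − (-45) = 4.5 dB over threshold.
Input overshoot = R × output overshoot = 36 dB → input = -45 + 36 = -9 dBFS.

-9 dBFS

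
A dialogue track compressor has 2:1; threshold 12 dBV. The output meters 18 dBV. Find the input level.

24 dBV

The compressed level sits 18 − 12 = 6 dB over threshold.
Input overshoot = R × output overshoot = 12 dB → input = 12 + 12 = 24 dBV.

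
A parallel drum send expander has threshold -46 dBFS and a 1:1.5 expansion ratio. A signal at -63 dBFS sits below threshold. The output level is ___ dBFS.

-71.5 dBFS

The input is 17 dB below the -46 dBFS threshold.
A 1:1.5 expander multiplies undershoot by 1.5: 17 × 1.5 = 25.5 dB below threshold.
Output = -46 − 25.5 = -71.5 dBFS.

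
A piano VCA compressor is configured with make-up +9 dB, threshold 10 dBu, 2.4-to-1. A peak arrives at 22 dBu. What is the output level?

Overshoot: 22 − 10 = 12 dB.
2.4:1 compression reduces that to 12/2.4 = 5 dB over.
So the level is 10 + 5 = 15 dBu; make-up adds 9 dB, giving 24 dBu.

24 dBu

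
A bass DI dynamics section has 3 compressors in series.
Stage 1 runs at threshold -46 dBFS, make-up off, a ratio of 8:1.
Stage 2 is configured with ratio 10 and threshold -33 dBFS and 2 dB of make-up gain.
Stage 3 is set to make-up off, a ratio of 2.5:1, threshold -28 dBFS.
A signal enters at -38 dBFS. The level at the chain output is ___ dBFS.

-43 dBFS

Stage 1: -38 dBFS is 8 dB over -46 dBFS; at 8:1 that becomes 1 dB over, giving -45 dBFS.
Stage 2: -45 dBFS is at or below the -33 dBFS threshold — no compression; make-up brings it to -43 dBFS.
Stage 3: -43 dBFS ≤ -28 dBFS, so stage 3 doesn't engage; output -43 dBFS.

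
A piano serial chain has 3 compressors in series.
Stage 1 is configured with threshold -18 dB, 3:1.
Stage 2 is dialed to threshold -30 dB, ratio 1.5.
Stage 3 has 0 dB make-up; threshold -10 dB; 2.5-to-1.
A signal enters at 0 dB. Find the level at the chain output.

Stage 1: 18 dB above -18 dB, reduced 3:1 to 6 dB above → -12 dB.
Stage 2: overshoot 18 dB → 18/1.5 = 12 dB → -18 dB.
Stage 3: below threshold (-18 ≤ -10); passes unchanged; output -18 dB.

-18 dB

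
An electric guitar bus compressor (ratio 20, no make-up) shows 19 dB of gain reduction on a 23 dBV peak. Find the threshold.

Let T be the threshold. Output overshoot = (input overshoot)/R, so 4 − T = (23 − T)/20.
20·(4 − T) = 23 − T → 19·T = 80 − 23 = 57.
T = 57/19 = 3 dBV.

3 dBV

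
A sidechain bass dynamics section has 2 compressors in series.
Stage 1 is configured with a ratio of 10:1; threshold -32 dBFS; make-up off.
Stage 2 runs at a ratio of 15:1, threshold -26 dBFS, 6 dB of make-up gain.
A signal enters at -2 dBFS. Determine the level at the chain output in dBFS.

-23 dBFS

Stage 1: 30 dB above -32 dBFS, reduced 10:1 to 3 dB above → -29 dBFS.
Stage 2: -29 dBFS is at or below the -26 dBFS threshold — no compression; make-up brings it to -23 dBFS.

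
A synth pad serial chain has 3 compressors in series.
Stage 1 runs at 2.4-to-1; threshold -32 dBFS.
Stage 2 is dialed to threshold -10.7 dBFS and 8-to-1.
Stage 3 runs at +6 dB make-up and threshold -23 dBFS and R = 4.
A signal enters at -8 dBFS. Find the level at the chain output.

Stage 1: overshoot 24 dB → 24/2.4 = 10 dB → -22 dBFS.
Stage 2: -22 dBFS is at or below the -10.7 dBFS threshold — no compression; output -22 dBFS.
Stage 3: overshoot 1 dB → 1/4 = 0.25 dB → -22.75 dBFS; +6 dB make-up → -16.75 dBFS.

-16.75 dBFS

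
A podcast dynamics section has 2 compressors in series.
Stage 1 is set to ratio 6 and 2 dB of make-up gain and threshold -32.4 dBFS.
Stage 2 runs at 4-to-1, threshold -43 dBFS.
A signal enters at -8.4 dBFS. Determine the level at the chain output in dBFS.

Stage 1: overshoot 24 dB → 24/6 = 4 dB → -28.4 dBFS; +2 dB make-up → -26.4 dBFS.
Stage 2: overshoot 16.6 dB → 16.6/4 = 4.15 dB → -38.85 dBFS.

-38.85 dBFS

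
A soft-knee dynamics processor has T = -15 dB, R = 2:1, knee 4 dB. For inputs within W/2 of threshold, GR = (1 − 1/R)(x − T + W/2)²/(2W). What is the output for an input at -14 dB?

x − T + W/2 = -14 − (-15) + 2 = 3.
GR = (1 − 1/2) × 3² / 8 = 0.5 × 9 / 8 = 0.5625 dB.
Output = -14 − 0.5625 = -14.5625 dB.

-14.5625 dB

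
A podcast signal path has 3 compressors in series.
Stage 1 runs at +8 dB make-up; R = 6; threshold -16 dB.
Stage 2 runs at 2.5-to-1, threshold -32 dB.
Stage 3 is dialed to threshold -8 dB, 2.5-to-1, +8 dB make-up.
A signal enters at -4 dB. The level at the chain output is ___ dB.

-13.6 dB

Stage 1: 12 dB above -16 dB, reduced 6:1 to 2 dB above → -14 dB; +8 dB make-up → -6 dB.
Stage 2: -6 dB is 26 dB over -32 dB; at 2.5:1 that becomes 10.4 dB over, giving -21.6 dB.
Stage 3: -21.6 dB ≤ -8 dB, so stage 3 doesn't engage; make-up brings it to -13.6 dB.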